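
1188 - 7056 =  - 5868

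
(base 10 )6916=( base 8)15404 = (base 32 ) 6O4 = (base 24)c04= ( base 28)8n0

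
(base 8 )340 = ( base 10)224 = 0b11100000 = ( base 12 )168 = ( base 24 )98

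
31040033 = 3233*9601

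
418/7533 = 418/7533 = 0.06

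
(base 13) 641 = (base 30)15h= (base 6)4535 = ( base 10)1067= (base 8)2053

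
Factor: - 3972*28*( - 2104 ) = 2^7*3^1*7^1*263^1*331^1=233998464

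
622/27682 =311/13841=0.02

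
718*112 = 80416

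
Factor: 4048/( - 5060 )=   -  4/5 = -2^2 * 5^( - 1)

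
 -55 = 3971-4026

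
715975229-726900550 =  - 10925321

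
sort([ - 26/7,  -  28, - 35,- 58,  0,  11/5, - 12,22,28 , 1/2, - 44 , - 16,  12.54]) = [ - 58,-44, - 35, - 28, - 16, - 12, - 26/7, 0,1/2,11/5,12.54,22,28]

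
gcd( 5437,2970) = 1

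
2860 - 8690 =  -  5830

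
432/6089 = 432/6089 = 0.07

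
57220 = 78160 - 20940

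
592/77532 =148/19383 = 0.01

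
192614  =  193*998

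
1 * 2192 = 2192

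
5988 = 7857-1869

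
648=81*8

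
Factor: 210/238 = 3^1*5^1*17^(-1 ) = 15/17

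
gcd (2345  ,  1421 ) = 7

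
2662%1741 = 921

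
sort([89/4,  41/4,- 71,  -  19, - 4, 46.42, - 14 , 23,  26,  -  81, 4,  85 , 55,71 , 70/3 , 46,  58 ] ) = [ - 81 , - 71, - 19, - 14, - 4,4, 41/4,89/4 , 23,70/3 , 26  ,  46,46.42,  55 , 58,71,85] 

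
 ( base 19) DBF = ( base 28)67H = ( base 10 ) 4917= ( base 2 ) 1001100110101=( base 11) 3770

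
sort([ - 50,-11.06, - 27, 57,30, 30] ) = [-50,- 27,  -  11.06,30,30,57 ] 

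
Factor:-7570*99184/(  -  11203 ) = 750822880/11203 = 2^5*5^1*17^( - 1)*659^( - 1)*757^1*6199^1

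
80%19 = 4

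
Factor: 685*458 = 2^1*5^1 *137^1*229^1 =313730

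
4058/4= 2029/2 = 1014.50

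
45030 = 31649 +13381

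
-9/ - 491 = 9/491 = 0.02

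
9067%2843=538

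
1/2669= 1/2669 = 0.00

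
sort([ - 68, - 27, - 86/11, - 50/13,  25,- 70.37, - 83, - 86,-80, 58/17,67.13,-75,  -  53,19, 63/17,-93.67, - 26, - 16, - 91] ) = [ - 93.67,-91, - 86,-83,-80, -75,-70.37,-68,-53,  -  27,-26, - 16,-86/11 , - 50/13,  58/17, 63/17, 19,25,67.13 ]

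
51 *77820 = 3968820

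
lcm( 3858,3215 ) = 19290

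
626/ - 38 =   -  313/19 = - 16.47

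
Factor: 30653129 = 13^1*2357933^1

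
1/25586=1/25586 = 0.00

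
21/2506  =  3/358 =0.01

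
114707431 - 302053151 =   -  187345720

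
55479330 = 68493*810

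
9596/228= 42+5/57 = 42.09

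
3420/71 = 48  +  12/71= 48.17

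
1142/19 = 60  +  2/19 = 60.11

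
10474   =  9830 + 644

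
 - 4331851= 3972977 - 8304828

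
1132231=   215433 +916798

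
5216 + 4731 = 9947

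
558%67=22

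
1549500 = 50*30990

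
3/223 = 3/223 = 0.01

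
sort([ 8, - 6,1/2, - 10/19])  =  [ - 6,  -  10/19, 1/2, 8]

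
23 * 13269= 305187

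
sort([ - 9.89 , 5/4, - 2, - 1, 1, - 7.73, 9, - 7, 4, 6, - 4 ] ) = [ - 9.89, - 7.73, - 7, - 4, - 2,-1 , 1,5/4,  4, 6,9]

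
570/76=15/2 = 7.50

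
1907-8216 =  - 6309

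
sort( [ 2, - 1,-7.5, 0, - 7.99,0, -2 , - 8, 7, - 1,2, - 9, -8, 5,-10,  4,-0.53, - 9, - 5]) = [ - 10, -9,-9,  -  8,  -  8, - 7.99, - 7.5, - 5, - 2, - 1, - 1,  -  0.53, 0, 0, 2,  2, 4, 5, 7]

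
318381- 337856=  - 19475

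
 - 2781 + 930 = -1851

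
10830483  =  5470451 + 5360032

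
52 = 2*26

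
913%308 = 297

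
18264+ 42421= 60685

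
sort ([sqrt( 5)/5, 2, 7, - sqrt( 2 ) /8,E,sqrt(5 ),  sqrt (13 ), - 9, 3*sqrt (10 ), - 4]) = [ - 9,- 4, - sqrt(2) /8,sqrt(5) /5,2 , sqrt( 5),E, sqrt(13 ),7, 3*sqrt(10) ]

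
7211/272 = 7211/272  =  26.51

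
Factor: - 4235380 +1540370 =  - 2^1 * 5^1*17^1 * 83^1*191^1 = - 2695010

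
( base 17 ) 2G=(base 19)2c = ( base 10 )50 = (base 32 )1I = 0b110010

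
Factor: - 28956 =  - 2^2*3^1*19^1*127^1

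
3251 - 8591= - 5340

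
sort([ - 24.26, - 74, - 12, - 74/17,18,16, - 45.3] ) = [ - 74, - 45.3 , - 24.26, - 12 , - 74/17,16, 18]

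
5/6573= 5/6573 = 0.00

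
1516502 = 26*58327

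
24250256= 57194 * 424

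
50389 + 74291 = 124680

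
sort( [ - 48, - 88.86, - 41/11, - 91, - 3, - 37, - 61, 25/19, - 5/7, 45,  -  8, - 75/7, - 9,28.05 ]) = [-91,  -  88.86,-61, - 48, - 37, -75/7, - 9 , - 8, - 41/11, - 3 , - 5/7, 25/19, 28.05, 45] 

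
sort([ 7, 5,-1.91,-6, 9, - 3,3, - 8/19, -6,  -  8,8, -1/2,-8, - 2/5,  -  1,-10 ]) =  [ - 10, - 8, - 8 , - 6,  -  6, - 3 ,  -  1.91,  -  1,-1/2, - 8/19,  -  2/5,3, 5,7,8, 9]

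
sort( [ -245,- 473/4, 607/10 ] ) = [ - 245, - 473/4, 607/10 ] 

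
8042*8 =64336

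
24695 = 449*55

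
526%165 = 31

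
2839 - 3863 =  - 1024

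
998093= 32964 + 965129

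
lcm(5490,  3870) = 236070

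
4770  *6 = 28620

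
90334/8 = 45167/4 = 11291.75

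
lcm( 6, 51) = 102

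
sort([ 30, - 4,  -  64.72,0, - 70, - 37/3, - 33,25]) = [ - 70 , - 64.72, - 33, - 37/3, - 4,0,25, 30 ] 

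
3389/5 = 3389/5  =  677.80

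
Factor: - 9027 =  - 3^2*17^1*59^1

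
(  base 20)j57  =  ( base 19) 126c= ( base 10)7707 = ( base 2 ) 1111000011011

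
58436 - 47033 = 11403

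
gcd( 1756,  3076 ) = 4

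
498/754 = 249/377= 0.66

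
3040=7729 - 4689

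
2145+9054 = 11199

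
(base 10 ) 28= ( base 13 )22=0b11100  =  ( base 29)s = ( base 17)1B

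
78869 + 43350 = 122219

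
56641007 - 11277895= 45363112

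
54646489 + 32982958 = 87629447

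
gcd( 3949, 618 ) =1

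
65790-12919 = 52871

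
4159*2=8318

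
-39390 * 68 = - 2678520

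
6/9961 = 6/9961 = 0.00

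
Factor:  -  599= - 599^1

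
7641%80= 41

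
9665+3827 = 13492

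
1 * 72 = 72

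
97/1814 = 97/1814 = 0.05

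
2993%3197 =2993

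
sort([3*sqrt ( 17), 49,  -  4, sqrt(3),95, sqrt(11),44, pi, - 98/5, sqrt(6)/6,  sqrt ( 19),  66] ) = [ - 98/5,-4,sqrt( 6 )/6,sqrt( 3)  ,  pi,  sqrt(11), sqrt ( 19),3*sqrt(17 ),  44,49,66, 95]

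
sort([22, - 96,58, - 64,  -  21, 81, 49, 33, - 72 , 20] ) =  [  -  96,-72 , - 64,  -  21,20,22, 33, 49, 58, 81]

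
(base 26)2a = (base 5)222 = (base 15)42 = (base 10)62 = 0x3E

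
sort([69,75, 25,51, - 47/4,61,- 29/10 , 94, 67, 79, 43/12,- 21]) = [ - 21, - 47/4,-29/10, 43/12, 25, 51, 61, 67, 69, 75, 79, 94]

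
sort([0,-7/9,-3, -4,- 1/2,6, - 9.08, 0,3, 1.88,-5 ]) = [ - 9.08,-5, - 4, - 3,-7/9, - 1/2, 0 , 0, 1.88, 3, 6 ]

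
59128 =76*778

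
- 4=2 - 6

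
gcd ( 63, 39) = 3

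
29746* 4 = 118984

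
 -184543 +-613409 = - 797952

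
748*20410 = 15266680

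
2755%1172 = 411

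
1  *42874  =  42874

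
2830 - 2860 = -30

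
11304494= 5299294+6005200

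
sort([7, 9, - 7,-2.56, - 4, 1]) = [ - 7, - 4, - 2.56, 1, 7 , 9]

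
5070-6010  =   - 940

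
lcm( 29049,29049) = 29049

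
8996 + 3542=12538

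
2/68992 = 1/34496 = 0.00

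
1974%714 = 546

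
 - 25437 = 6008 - 31445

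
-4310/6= - 719 + 2/3 = - 718.33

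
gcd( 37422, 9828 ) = 378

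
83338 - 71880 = 11458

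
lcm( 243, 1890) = 17010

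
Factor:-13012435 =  - 5^1*19^1*136973^1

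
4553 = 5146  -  593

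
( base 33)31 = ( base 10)100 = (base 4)1210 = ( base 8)144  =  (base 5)400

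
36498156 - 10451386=26046770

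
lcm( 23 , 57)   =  1311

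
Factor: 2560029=3^1*359^1 * 2377^1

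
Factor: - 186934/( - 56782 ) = 293/89 = 89^( - 1)*293^1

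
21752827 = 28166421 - 6413594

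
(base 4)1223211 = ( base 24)BML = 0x1AE5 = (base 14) 271b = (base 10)6885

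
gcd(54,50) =2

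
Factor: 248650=2^1*5^2*4973^1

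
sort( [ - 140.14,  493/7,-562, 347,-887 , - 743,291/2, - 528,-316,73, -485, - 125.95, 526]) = [-887, - 743,  -  562 , - 528,-485 ,  -  316,-140.14, - 125.95, 493/7,73 , 291/2, 347,526]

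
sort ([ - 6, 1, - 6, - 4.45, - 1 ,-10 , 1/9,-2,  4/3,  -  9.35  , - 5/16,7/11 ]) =[ - 10, - 9.35, - 6,-6,  -  4.45 ,-2,  -  1, -5/16, 1/9,7/11,1, 4/3]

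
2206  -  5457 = - 3251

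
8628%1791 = 1464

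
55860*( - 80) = - 4468800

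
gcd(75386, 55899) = 1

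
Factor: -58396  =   - 2^2*13^1 * 1123^1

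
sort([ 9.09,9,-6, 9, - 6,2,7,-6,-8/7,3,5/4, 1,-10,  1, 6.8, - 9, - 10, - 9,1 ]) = [ - 10,  -  10,-9,- 9,  -  6,-6,  -  6,-8/7, 1, 1,1,5/4,2, 3,6.8, 7 , 9,9, 9.09 ]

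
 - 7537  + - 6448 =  - 13985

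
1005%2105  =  1005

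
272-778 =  - 506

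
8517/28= 304 + 5/28 = 304.18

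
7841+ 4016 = 11857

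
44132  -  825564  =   - 781432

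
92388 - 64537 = 27851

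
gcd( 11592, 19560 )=24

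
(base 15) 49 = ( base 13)54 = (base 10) 69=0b1000101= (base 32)25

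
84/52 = 1  +  8/13 = 1.62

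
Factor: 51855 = 3^1*5^1* 3457^1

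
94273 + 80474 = 174747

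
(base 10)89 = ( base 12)75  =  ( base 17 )54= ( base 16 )59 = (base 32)2p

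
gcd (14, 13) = 1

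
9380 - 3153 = 6227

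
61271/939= 65 + 236/939 = 65.25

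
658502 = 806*817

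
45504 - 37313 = 8191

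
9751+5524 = 15275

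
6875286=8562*803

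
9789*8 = 78312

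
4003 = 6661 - 2658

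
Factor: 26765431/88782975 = 3^ ( - 2 )*  5^( - 2 )*7^1*11^1 * 31^1*197^(-1)*2003^( - 1)*  11213^1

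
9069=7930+1139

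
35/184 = 35/184 = 0.19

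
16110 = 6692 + 9418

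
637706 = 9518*67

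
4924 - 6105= - 1181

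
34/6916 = 17/3458 = 0.00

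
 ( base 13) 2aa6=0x184c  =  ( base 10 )6220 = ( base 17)148F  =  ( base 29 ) 7BE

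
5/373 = 5/373  =  0.01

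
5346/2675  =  1 + 2671/2675 = 2.00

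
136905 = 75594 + 61311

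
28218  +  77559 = 105777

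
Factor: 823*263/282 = 216449/282 =2^( - 1 )*3^ ( - 1)* 47^( - 1) * 263^1*823^1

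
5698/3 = 1899 + 1/3 = 1899.33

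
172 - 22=150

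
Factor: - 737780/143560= -997/194 = - 2^( - 1)*97^(-1 )*  997^1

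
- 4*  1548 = -6192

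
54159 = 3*18053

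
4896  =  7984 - 3088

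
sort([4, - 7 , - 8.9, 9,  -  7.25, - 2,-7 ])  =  [ - 8.9,-7.25, - 7,  -  7, -2, 4,9 ]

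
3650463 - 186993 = 3463470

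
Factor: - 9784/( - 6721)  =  2^3*11^(  -  1 ) * 13^ ( - 1) * 47^( - 1) * 1223^1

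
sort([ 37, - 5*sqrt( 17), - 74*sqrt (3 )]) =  [-74*sqrt( 3) , - 5*sqrt(17), 37]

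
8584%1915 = 924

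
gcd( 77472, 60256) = 8608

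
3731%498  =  245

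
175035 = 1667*105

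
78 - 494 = -416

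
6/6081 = 2/2027 = 0.00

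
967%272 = 151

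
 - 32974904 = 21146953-54121857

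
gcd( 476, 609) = 7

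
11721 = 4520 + 7201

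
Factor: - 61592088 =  - 2^3*3^1*17^1*150961^1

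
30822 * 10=308220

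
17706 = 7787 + 9919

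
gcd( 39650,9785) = 5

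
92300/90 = 1025  +  5/9= 1025.56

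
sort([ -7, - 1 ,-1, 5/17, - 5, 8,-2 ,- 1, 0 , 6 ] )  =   [ - 7, - 5, - 2, -1, - 1,-1, 0, 5/17,6, 8]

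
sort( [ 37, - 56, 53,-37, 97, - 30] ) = [ - 56,  -  37, - 30, 37,  53, 97]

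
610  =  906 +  - 296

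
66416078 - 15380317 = 51035761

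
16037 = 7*2291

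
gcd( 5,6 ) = 1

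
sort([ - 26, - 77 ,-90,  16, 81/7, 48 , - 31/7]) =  [ - 90, - 77,  -  26, - 31/7, 81/7, 16,48 ] 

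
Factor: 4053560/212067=2^3*3^(-2 )*5^1*7^1  *31^1*467^1*23563^( - 1 ) 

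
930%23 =10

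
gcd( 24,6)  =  6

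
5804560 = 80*72557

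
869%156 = 89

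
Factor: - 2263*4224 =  - 9558912 =-2^7 * 3^1*11^1*31^1*73^1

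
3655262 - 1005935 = 2649327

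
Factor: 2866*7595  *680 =14801743600 = 2^4 * 5^2*7^2*17^1*31^1*1433^1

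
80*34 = 2720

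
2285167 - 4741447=  -  2456280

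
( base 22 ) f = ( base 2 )1111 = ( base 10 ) 15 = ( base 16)F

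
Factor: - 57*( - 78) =2^1*3^2*13^1*19^1  =  4446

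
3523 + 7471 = 10994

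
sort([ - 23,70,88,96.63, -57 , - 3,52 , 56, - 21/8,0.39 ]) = [ - 57,-23,-3,-21/8,0.39, 52, 56,70,88,96.63]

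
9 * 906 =8154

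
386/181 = 386/181=2.13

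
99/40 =99/40 = 2.48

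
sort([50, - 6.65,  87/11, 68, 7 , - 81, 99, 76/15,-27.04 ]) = [ - 81, - 27.04, - 6.65, 76/15,  7, 87/11, 50,  68, 99] 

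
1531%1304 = 227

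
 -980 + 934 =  - 46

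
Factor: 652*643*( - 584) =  - 2^5*73^1*163^1*643^1 = - 244833824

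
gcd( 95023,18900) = 1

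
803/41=19+24/41= 19.59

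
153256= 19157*8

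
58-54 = 4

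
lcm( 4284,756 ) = 12852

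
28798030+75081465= 103879495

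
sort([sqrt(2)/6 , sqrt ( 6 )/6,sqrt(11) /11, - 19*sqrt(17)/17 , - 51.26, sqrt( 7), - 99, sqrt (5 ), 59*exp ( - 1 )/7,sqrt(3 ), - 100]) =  [  -  100, - 99, - 51.26,  -  19*sqrt(17 )/17,sqrt(2) /6, sqrt(11) /11, sqrt( 6) /6, sqrt(3),  sqrt(5),sqrt(7 ),59*exp( - 1) /7]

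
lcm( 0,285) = 0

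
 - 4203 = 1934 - 6137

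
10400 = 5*2080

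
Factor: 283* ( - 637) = -7^2*13^1*283^1 = - 180271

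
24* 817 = 19608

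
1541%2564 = 1541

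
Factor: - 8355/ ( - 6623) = 3^1*5^1 * 37^( - 1 )*179^(-1)*557^1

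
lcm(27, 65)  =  1755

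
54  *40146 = 2167884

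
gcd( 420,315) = 105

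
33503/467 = 33503/467 = 71.74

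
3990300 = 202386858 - 198396558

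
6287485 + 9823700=16111185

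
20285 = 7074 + 13211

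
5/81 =5/81 = 0.06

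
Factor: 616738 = 2^1 *401^1*769^1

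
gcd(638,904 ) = 2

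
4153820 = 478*8690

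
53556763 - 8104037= 45452726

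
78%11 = 1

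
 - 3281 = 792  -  4073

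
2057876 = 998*2062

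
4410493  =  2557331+1853162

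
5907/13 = 454 + 5/13 = 454.38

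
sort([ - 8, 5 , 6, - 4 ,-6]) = [ - 8, - 6, - 4,5,6]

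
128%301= 128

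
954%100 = 54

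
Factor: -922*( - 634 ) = 2^2*317^1*461^1 = 584548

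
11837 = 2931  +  8906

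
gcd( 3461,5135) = 1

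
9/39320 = 9/39320 = 0.00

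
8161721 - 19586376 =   -  11424655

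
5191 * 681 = 3535071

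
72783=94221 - 21438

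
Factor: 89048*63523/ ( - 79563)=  - 2^3*  3^( - 1)*11^( - 1 )*139^1 * 457^1*2411^ ( - 1 )*11131^1=   - 5656596104/79563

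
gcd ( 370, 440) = 10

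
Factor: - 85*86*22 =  - 2^2 * 5^1 * 11^1*17^1*43^1=   - 160820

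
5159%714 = 161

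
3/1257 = 1/419  =  0.00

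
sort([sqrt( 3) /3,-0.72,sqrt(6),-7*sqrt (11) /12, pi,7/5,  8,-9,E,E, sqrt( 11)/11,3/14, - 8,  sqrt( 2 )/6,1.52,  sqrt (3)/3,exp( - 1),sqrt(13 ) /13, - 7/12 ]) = [ -9,-8 , - 7*sqrt(11) /12 , - 0.72, - 7/12,3/14,sqrt( 2)/6, sqrt( 13 )/13,sqrt( 11)/11 , exp(-1 ), sqrt (3 ) /3,sqrt( 3) /3, 7/5, 1.52,sqrt( 6), E, E,pi,8 ] 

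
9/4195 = 9/4195 = 0.00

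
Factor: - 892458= - 2^1*3^4*7^1*787^1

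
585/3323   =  585/3323=0.18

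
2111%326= 155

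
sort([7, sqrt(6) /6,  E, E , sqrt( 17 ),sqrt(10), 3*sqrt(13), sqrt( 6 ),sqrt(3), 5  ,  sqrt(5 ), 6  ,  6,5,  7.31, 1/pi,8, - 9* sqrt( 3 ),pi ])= [ - 9*sqrt(3), 1/pi,sqrt(6 )/6,sqrt( 3), sqrt( 5), sqrt (6 ) , E, E,pi,sqrt(10 ),sqrt ( 17 ),5,  5,  6, 6, 7, 7.31, 8,3*sqrt ( 13 )] 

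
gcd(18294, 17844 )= 6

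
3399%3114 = 285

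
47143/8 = 5892 + 7/8 = 5892.88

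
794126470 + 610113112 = 1404239582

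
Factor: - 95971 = - 95971^1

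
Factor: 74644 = 2^2*18661^1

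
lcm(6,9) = 18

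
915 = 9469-8554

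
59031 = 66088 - 7057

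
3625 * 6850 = 24831250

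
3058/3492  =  1529/1746 = 0.88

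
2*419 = 838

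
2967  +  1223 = 4190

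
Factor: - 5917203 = -3^2* 179^1 *3673^1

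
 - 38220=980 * ( - 39) 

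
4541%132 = 53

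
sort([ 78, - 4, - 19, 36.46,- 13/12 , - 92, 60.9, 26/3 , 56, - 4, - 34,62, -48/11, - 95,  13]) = [ - 95,-92,-34,-19 , - 48/11 ,-4, - 4, - 13/12, 26/3,13,36.46, 56, 60.9  ,  62,  78]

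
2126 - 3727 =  - 1601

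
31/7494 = 31/7494 = 0.00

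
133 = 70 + 63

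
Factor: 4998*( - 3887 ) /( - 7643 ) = 19427226/7643 =2^1 * 3^1 * 7^2 * 13^2*17^1 *23^1*7643^(-1 ) 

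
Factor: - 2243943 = - 3^4*13^1*2131^1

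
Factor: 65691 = 3^4*811^1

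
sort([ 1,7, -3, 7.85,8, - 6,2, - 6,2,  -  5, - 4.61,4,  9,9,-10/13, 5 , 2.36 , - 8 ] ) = [- 8,-6,  -  6, - 5, - 4.61, - 3,  -  10/13,1,2,2,2.36, 4,5,7,7.85, 8,9,9 ]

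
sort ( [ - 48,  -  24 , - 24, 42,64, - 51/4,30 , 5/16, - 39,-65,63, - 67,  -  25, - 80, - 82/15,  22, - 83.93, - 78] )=[ - 83.93 , - 80, - 78, - 67,-65, - 48 , - 39, - 25, - 24, - 24, - 51/4, - 82/15,5/16,22,30, 42 , 63, 64]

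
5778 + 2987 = 8765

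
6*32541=195246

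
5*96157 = 480785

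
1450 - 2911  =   - 1461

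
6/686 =3/343 = 0.01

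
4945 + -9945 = -5000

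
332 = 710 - 378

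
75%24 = 3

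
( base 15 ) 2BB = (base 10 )626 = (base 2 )1001110010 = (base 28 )ma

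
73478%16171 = 8794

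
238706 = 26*9181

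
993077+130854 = 1123931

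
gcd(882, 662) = 2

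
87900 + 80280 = 168180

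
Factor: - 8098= -2^1* 4049^1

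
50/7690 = 5/769 = 0.01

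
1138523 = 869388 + 269135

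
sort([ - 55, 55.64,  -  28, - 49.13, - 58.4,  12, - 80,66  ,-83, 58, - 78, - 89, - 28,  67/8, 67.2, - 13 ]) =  [ - 89, - 83 , - 80 ,-78,-58.4, - 55,-49.13, - 28 , - 28,-13,67/8,12,55.64,58, 66 , 67.2]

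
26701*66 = 1762266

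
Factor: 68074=2^1*101^1*337^1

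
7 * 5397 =37779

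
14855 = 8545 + 6310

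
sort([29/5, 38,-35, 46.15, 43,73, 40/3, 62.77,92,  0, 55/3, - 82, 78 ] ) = [-82,  -  35,0,29/5, 40/3  ,  55/3,38, 43, 46.15,62.77 , 73, 78, 92 ]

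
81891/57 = 1436+13/19 = 1436.68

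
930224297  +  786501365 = 1716725662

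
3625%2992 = 633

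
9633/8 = 9633/8 = 1204.12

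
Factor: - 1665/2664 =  - 5/8= - 2^(- 3) * 5^1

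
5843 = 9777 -3934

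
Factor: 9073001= 7^1*1296143^1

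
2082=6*347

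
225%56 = 1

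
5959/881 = 6 + 673/881= 6.76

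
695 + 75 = 770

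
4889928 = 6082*804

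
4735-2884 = 1851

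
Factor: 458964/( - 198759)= -732/317= - 2^2* 3^1*61^1 * 317^ ( - 1) 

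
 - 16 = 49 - 65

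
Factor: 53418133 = 4787^1*11159^1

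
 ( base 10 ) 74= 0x4a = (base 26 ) 2M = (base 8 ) 112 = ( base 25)2O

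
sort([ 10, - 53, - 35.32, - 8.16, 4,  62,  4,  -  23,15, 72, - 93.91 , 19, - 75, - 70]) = [-93.91,-75, - 70, - 53, - 35.32 , - 23, - 8.16, 4 , 4,  10, 15,19,62, 72]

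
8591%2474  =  1169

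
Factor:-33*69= - 2277  =  - 3^2*11^1*23^1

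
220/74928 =55/18732 = 0.00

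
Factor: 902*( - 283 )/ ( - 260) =127633/130= 2^ ( - 1) * 5^(-1)*11^1*13^(  -  1)*41^1*283^1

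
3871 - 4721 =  - 850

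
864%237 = 153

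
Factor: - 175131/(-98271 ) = 319/179 = 11^1 * 29^1*179^ ( - 1) 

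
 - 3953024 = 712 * ( - 5552 ) 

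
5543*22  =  121946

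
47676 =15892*3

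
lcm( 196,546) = 7644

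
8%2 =0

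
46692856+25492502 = 72185358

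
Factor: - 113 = -113^1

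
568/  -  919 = -1+351/919 = - 0.62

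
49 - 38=11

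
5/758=5/758 = 0.01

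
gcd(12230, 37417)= 1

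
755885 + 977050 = 1732935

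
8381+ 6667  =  15048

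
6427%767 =291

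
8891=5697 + 3194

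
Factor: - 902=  - 2^1*11^1*41^1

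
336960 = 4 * 84240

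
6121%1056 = 841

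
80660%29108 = 22444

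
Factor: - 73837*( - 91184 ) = 6732753008 = 2^4 *41^1*47^1*139^1*1571^1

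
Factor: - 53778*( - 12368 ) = 665126304 =2^5*3^1*773^1*8963^1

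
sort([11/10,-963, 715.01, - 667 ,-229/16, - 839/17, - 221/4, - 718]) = [- 963, - 718, - 667,- 221/4, - 839/17, - 229/16 , 11/10, 715.01 ]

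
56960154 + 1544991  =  58505145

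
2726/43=63  +  17/43 = 63.40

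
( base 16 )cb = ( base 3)21112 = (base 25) 83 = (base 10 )203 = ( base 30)6N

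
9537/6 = 1589 + 1/2 = 1589.50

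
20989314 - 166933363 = -145944049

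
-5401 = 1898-7299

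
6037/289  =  6037/289 =20.89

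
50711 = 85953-35242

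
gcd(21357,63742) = 7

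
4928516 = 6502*758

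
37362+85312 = 122674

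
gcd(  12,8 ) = 4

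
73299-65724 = 7575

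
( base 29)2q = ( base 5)314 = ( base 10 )84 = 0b1010100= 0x54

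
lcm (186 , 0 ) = 0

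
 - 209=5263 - 5472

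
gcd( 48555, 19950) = 15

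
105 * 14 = 1470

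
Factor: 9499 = 7^1 * 23^1  *  59^1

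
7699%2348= 655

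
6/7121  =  6/7121= 0.00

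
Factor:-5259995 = -5^1*13^1 *80923^1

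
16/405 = 16/405  =  0.04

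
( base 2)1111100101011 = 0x1F2B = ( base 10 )7979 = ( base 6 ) 100535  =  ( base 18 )16b5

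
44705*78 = 3486990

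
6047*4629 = 27991563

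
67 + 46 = 113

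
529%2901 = 529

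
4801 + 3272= 8073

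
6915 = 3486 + 3429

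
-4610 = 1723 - 6333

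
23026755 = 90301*255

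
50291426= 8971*5606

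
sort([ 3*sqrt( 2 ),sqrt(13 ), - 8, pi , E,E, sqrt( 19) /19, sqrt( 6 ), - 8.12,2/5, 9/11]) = [-8.12,-8,sqrt (19) /19, 2/5, 9/11,sqrt(6 ),E, E,pi,sqrt( 13 ),3*sqrt( 2 )] 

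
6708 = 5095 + 1613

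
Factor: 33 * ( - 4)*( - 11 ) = 2^2*3^1 * 11^2 = 1452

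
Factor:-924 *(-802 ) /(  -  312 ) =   -  30877/13 = -  7^1 * 11^1*13^( - 1 ) * 401^1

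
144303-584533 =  - 440230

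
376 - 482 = - 106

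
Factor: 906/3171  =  2/7 = 2^1*7^( - 1)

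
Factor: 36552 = 2^3*3^1*1523^1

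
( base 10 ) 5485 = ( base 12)3211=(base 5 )133420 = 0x156d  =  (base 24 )9cd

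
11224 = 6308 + 4916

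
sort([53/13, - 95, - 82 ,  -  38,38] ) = [ - 95, - 82,  -  38, 53/13,38]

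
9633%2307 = 405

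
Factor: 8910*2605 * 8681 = 2^1*3^4 * 5^2 *11^1*521^1 * 8681^1 = 201490784550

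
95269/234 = 407+ 31/234 = 407.13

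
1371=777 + 594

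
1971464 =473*4168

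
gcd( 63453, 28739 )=1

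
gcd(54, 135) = 27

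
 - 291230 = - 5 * 58246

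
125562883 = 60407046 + 65155837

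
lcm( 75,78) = 1950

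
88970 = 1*88970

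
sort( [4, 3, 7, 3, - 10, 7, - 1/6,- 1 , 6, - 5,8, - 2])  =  [ - 10,-5,-2,-1,- 1/6,  3, 3, 4,6,7, 7, 8]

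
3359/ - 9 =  - 3359/9 = - 373.22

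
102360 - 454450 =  - 352090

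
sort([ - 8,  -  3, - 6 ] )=[ - 8, - 6, - 3]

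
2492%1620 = 872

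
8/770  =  4/385 = 0.01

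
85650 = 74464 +11186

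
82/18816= 41/9408 = 0.00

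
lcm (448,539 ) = 34496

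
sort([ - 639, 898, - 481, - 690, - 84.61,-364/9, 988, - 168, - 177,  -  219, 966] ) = [ - 690, -639,-481, - 219, - 177, - 168 , - 84.61, - 364/9, 898, 966,  988 ] 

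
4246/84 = 50  +  23/42 = 50.55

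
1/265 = 1/265  =  0.00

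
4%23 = 4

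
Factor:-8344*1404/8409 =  - 3904992/2803 = -2^5 *3^2*7^1*13^1*149^1*2803^( - 1) 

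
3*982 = 2946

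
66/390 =11/65 =0.17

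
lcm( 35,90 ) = 630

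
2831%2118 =713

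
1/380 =1/380 = 0.00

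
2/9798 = 1/4899 =0.00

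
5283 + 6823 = 12106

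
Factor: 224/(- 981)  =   - 2^5*3^( - 2)*7^1*109^(-1) 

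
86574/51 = 1697+9/17=   1697.53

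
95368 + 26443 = 121811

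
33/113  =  33/113 = 0.29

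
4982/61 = 4982/61=81.67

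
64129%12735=454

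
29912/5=5982 + 2/5 = 5982.40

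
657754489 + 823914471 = 1481668960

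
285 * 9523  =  2714055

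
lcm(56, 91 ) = 728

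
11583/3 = 3861 =3861.00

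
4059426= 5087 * 798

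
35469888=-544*( - 65202)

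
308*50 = 15400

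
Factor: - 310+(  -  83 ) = -393 = -  3^1*131^1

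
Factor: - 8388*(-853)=2^2*3^2*233^1*853^1= 7154964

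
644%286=72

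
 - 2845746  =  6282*( - 453)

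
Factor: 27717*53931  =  3^2*9239^1  *17977^1=1494805527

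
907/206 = 907/206 = 4.40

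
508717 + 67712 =576429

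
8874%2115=414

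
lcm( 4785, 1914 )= 9570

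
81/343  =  81/343 = 0.24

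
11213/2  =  11213/2 = 5606.50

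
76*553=42028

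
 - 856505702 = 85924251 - 942429953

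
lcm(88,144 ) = 1584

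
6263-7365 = - 1102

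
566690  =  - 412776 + 979466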